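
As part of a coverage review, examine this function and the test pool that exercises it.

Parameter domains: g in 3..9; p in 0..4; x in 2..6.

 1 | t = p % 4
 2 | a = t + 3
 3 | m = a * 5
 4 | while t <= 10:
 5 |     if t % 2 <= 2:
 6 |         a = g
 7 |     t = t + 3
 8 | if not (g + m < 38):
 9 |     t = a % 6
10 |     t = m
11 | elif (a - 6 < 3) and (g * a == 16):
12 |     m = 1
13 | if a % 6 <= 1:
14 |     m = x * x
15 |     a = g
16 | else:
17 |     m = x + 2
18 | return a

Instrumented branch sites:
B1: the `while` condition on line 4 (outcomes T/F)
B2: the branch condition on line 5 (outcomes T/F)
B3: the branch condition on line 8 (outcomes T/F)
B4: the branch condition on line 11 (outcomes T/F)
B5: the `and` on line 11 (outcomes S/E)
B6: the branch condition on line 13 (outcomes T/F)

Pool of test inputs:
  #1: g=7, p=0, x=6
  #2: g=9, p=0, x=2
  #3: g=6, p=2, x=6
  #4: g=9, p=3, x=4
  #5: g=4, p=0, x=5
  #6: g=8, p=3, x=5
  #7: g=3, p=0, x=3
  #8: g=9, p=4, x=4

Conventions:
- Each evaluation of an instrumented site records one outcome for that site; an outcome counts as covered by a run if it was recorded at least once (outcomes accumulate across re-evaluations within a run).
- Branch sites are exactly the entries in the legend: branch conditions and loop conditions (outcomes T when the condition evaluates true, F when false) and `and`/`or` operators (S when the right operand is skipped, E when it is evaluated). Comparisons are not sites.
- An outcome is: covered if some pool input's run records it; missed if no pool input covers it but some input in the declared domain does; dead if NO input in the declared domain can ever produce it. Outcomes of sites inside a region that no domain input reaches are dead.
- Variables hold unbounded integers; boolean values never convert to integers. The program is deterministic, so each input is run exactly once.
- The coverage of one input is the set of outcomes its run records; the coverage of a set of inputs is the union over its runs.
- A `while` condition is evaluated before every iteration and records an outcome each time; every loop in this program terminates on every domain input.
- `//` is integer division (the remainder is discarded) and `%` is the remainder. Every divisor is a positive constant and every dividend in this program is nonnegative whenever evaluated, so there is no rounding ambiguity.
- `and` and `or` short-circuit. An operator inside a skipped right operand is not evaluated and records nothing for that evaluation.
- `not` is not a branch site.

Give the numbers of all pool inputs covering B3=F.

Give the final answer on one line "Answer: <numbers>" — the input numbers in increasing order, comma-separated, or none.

input #1 (g=7, p=0, x=6): hits B3=F
input #2 (g=9, p=0, x=2): hits B3=F
input #3 (g=6, p=2, x=6): hits B3=F
input #4 (g=9, p=3, x=4): never hits B3=F
input #5 (g=4, p=0, x=5): hits B3=F
input #6 (g=8, p=3, x=5): never hits B3=F
input #7 (g=3, p=0, x=3): hits B3=F
input #8 (g=9, p=4, x=4): hits B3=F

Answer: 1, 2, 3, 5, 7, 8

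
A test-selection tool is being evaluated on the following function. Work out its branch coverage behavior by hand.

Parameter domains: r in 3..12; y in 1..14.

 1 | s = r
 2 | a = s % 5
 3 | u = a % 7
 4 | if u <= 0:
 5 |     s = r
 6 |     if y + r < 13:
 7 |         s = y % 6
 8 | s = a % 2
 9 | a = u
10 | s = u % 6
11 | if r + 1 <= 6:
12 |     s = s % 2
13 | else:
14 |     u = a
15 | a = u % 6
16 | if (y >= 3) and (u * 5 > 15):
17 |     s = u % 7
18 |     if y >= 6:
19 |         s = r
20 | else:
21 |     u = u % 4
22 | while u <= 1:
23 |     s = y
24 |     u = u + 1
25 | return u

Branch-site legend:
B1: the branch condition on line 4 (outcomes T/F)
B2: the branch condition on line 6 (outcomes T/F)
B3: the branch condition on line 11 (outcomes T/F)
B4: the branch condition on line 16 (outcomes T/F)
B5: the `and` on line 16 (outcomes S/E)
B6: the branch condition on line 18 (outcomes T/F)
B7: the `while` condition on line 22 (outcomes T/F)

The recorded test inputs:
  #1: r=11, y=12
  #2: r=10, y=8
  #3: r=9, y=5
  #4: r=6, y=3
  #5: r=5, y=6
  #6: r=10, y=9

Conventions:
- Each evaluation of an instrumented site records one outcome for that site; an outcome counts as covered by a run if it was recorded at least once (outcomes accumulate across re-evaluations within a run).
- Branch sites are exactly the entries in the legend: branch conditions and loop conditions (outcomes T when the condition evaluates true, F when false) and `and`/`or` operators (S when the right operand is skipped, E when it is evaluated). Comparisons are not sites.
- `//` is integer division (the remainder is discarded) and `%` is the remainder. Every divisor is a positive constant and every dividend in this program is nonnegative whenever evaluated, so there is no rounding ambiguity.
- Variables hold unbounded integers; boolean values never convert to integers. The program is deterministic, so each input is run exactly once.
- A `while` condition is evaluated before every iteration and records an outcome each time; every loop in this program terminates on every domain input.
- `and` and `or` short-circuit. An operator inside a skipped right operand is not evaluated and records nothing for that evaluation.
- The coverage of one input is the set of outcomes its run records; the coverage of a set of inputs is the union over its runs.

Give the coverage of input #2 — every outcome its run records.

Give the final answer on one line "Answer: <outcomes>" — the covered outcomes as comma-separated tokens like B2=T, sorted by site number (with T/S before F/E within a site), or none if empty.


Event log for input #2 (r=10, y=8):
  B1->T, B2->F, B3->F, B5->E, B4->F, B7->T, B7->T, B7->F
collecting distinct outcomes: B1=T, B2=F, B3=F, B4=F, B5=E, B7=T, B7=F
Answer: B1=T, B2=F, B3=F, B4=F, B5=E, B7=T, B7=F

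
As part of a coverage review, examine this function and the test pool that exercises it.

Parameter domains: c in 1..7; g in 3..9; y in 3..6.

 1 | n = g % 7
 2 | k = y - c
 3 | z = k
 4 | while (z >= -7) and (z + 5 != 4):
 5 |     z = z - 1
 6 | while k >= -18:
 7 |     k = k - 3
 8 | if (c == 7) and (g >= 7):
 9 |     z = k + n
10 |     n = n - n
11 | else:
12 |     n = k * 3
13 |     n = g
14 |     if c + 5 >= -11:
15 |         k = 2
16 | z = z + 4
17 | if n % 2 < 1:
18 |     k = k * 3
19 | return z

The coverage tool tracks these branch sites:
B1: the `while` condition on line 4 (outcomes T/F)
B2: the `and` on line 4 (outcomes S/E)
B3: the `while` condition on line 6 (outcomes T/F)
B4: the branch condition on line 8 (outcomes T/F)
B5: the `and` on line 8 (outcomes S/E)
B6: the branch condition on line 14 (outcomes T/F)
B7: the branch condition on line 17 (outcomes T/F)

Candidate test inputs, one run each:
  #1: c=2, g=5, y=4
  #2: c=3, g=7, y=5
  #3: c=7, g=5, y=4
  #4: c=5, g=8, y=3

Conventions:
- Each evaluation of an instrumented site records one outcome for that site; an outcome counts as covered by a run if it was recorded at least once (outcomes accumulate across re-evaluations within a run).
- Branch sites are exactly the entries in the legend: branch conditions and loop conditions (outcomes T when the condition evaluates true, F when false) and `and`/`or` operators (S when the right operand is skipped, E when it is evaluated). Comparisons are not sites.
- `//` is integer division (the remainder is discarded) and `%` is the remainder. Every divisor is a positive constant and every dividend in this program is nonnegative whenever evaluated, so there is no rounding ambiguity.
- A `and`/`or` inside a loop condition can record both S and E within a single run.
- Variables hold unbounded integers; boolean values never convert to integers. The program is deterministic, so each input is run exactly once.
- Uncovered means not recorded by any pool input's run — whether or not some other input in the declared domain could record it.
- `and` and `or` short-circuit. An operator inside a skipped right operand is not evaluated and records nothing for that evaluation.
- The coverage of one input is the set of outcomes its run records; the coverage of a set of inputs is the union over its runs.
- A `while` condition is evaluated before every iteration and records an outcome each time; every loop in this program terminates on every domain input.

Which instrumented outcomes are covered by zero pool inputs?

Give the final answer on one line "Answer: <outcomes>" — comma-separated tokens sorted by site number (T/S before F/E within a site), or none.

input #1, c=2, g=5, y=4: events B2->E, B1->T, B2->E, B1->T, B2->E, B1->T, B2->E, B1->F, B3->T, B3->T, B3->T, B3->T, B3->T, B3->T, ...; outcomes B1=T, B1=F, B2=E, B3=T, B3=F, B4=F, B5=S, B6=T, B7=F
input #2, c=3, g=7, y=5: events B2->E, B1->T, B2->E, B1->T, B2->E, B1->T, B2->E, B1->F, B3->T, B3->T, B3->T, B3->T, B3->T, B3->T, ...; outcomes B1=T, B1=F, B2=E, B3=T, B3=F, B4=F, B5=S, B6=T, B7=F
input #3, c=7, g=5, y=4: events B2->E, B1->T, B2->E, B1->T, B2->E, B1->T, B2->E, B1->T, B2->E, B1->T, B2->S, B1->F, B3->T, B3->T, ...; outcomes B1=T, B1=F, B2=S, B2=E, B3=T, B3=F, B4=F, B5=E, B6=T, B7=F
input #4, c=5, g=8, y=3: events B2->E, B1->T, B2->E, B1->T, B2->E, B1->T, B2->E, B1->T, B2->E, B1->T, B2->E, B1->T, B2->S, B1->F, ...; outcomes B1=T, B1=F, B2=S, B2=E, B3=T, B3=F, B4=F, B5=S, B6=T, B7=T
union over the pool: B1=T, B1=F, B2=S, B2=E, B3=T, B3=F, B4=F, B5=S, B5=E, B6=T, B7=T, B7=F
uncovered (2 of 14): B4=T, B6=F

Answer: B4=T, B6=F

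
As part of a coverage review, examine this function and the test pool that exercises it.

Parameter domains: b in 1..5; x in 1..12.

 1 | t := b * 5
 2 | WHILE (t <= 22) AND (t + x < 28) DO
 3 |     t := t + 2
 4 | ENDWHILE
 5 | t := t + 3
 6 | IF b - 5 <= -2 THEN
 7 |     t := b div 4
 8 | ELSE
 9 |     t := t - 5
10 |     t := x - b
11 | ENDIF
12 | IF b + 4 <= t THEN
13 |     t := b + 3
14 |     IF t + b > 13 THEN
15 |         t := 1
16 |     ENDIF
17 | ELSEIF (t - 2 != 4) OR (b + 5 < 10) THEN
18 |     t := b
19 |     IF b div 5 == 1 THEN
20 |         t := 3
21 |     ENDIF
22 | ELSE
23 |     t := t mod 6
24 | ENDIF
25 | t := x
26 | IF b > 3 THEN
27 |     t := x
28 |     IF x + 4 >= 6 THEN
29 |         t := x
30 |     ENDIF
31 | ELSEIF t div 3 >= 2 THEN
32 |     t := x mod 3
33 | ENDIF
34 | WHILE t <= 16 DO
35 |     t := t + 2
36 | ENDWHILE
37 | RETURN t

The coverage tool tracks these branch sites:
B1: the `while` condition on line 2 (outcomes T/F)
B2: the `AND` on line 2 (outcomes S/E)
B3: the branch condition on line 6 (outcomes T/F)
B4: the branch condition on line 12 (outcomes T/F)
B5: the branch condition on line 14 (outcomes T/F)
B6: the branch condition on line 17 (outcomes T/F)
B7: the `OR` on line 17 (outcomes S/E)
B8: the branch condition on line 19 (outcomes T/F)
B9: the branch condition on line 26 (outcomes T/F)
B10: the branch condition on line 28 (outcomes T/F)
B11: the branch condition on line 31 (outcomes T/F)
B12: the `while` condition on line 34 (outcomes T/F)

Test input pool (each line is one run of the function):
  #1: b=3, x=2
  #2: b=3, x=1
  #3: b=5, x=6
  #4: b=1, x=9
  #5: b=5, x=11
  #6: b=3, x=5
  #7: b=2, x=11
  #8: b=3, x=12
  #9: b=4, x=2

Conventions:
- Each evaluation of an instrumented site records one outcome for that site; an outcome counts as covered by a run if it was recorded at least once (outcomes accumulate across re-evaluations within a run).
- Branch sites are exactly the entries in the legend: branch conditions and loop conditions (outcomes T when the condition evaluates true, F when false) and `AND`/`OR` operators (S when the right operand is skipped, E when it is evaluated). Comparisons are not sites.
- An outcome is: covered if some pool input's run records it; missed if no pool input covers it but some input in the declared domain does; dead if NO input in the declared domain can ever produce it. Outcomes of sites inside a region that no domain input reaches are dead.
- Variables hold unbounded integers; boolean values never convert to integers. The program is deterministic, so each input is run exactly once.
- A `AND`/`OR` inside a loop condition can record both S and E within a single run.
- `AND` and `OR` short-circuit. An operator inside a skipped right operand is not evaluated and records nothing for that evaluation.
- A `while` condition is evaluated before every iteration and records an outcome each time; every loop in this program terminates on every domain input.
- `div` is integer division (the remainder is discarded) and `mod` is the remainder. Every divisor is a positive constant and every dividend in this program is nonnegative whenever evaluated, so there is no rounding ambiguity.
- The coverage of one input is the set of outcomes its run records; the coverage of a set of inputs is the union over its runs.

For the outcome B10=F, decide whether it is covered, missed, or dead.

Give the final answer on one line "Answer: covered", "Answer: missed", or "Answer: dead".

no pool input records B10=F
but domain input (b=4, x=1) does record it -> reachable, so missed

Answer: missed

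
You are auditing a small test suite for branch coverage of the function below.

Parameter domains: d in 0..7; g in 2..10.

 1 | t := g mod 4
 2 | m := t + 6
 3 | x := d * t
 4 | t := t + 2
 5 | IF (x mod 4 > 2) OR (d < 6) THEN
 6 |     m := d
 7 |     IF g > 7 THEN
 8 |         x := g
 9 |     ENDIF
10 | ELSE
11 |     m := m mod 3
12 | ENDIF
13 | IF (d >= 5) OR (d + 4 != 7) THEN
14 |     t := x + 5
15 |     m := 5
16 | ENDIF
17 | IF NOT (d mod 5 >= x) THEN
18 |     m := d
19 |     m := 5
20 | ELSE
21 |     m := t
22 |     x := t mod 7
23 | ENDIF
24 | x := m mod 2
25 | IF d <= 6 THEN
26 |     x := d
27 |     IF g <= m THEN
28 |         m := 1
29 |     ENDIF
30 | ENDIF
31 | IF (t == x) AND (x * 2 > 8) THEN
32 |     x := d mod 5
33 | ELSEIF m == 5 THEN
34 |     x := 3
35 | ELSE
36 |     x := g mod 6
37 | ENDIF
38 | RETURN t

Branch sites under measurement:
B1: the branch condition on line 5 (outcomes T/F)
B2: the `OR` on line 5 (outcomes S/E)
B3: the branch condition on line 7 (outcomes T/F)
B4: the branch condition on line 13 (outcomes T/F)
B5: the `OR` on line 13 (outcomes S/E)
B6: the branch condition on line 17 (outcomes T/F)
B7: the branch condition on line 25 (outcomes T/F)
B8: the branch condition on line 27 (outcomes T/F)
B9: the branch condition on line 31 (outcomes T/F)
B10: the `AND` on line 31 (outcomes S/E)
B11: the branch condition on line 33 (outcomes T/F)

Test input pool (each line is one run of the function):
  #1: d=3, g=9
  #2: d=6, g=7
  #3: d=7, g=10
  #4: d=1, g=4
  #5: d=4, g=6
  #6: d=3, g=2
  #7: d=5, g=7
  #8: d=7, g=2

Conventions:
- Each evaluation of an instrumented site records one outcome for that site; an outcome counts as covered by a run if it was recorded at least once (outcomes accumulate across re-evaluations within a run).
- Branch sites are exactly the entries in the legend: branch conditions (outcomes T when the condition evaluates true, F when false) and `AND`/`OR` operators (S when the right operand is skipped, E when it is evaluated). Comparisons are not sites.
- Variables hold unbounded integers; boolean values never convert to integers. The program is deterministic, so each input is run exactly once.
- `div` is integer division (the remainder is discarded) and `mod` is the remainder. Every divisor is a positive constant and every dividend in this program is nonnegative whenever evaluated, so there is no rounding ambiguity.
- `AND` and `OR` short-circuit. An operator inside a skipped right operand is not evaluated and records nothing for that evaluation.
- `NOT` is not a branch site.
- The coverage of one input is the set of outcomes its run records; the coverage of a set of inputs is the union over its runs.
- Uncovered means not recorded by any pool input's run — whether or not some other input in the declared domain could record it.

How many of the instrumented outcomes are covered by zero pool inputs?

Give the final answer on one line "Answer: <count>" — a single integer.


input #1 (d=3, g=9): covers B1=T, B2=S, B3=T, B4=F, B5=E, B6=T, B7=T, B8=F, B9=F, B10=E, B11=T
input #2 (d=6, g=7): covers B1=F, B2=E, B4=T, B5=S, B6=T, B7=T, B8=F, B9=F, B10=S, B11=T
input #3 (d=7, g=10): covers B1=F, B2=E, B4=T, B5=S, B6=T, B7=F, B9=F, B10=S, B11=T
input #4 (d=1, g=4): covers B1=T, B2=E, B3=F, B4=T, B5=E, B6=F, B7=T, B8=T, B9=F, B10=S, B11=F
input #5 (d=4, g=6): covers B1=T, B2=E, B3=F, B4=T, B5=E, B6=T, B7=T, B8=F, B9=F, B10=S, B11=T
input #6 (d=3, g=2): covers B1=T, B2=E, B3=F, B4=F, B5=E, B6=T, B7=T, B8=T, B9=F, B10=S, B11=F
input #7 (d=5, g=7): covers B1=T, B2=S, B3=F, B4=T, B5=S, B6=T, B7=T, B8=F, B9=F, B10=S, B11=T
input #8 (d=7, g=2): covers B1=F, B2=E, B4=T, B5=S, B6=T, B7=F, B9=F, B10=S, B11=T
union over the pool: B1=T, B1=F, B2=S, B2=E, B3=T, B3=F, B4=T, B4=F, B5=S, B5=E, B6=T, B6=F, B7=T, B7=F, B8=T, B8=F, B9=F, B10=S, B10=E, B11=T, B11=F
uncovered (1 of 22): B9=T
Answer: 1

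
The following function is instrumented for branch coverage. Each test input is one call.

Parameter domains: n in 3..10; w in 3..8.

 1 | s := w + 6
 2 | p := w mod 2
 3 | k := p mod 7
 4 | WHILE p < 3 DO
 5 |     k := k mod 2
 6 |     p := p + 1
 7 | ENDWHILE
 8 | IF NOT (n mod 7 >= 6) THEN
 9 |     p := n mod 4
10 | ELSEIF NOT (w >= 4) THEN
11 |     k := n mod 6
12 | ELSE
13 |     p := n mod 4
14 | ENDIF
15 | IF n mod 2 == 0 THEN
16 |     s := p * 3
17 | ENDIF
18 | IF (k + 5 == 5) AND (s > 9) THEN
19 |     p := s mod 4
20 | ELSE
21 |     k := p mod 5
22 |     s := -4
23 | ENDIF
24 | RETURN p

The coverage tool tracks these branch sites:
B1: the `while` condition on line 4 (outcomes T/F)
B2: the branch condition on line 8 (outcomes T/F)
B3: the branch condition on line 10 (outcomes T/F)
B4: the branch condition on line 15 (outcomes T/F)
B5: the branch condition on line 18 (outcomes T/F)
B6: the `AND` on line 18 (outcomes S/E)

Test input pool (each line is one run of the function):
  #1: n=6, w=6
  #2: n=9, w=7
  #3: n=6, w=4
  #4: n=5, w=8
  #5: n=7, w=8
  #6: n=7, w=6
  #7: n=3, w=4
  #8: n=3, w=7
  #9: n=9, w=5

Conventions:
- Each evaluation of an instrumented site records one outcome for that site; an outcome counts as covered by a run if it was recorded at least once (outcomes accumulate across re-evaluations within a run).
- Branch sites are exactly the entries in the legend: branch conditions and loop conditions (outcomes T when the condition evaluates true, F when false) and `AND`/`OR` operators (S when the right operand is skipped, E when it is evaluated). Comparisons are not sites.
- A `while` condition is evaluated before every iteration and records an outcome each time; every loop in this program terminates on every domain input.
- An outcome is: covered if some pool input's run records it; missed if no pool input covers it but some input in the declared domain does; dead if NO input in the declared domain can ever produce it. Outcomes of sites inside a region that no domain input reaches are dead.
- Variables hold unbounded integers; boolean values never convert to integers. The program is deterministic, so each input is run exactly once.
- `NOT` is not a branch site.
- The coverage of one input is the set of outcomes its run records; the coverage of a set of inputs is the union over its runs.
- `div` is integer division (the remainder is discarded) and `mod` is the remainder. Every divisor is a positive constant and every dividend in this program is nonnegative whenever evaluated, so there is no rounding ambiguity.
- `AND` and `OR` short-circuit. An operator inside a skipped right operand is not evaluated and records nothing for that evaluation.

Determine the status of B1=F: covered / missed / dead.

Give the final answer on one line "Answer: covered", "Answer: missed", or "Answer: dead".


B1=F is recorded by pool input(s) 1, 2, 3, 4, 5, 6, 7, 8, 9 -> covered
Answer: covered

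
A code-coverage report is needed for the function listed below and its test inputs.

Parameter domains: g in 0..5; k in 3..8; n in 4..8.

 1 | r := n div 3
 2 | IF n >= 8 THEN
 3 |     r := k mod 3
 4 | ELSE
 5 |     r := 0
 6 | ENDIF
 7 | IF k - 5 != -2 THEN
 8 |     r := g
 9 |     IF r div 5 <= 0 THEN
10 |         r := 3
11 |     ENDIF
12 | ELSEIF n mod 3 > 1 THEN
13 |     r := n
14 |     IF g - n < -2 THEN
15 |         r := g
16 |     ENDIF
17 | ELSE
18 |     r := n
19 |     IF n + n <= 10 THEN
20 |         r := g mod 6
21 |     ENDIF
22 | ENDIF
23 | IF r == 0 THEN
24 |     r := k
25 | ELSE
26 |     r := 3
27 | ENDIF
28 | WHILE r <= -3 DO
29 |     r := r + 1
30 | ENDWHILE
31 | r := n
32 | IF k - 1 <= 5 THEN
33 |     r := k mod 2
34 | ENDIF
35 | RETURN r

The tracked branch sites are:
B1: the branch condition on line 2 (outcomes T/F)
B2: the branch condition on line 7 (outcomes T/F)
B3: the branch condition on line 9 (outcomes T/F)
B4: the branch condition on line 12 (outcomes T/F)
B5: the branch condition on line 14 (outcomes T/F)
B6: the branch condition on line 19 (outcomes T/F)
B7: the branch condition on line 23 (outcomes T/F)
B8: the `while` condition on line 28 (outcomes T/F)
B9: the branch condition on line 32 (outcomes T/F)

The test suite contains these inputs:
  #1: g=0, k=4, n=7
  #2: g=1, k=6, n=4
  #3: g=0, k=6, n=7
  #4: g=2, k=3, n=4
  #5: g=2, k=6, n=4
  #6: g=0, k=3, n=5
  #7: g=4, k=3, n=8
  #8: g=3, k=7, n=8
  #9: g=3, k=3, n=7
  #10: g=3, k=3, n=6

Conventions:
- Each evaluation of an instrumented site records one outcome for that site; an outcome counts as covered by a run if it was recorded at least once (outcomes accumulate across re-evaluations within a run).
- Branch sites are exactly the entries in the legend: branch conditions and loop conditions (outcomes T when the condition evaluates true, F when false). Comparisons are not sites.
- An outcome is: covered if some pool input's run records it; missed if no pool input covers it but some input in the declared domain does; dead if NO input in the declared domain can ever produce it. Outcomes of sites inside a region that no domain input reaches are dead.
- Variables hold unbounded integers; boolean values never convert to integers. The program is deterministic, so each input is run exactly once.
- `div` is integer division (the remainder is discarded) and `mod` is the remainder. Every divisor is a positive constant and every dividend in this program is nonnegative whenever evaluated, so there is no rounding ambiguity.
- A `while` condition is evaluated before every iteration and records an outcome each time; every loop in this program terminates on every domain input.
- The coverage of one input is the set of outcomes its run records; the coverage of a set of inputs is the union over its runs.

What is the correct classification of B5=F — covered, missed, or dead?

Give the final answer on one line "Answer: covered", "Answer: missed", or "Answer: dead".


no pool input records B5=F
but domain input (g=3, k=3, n=5) does record it -> reachable, so missed
Answer: missed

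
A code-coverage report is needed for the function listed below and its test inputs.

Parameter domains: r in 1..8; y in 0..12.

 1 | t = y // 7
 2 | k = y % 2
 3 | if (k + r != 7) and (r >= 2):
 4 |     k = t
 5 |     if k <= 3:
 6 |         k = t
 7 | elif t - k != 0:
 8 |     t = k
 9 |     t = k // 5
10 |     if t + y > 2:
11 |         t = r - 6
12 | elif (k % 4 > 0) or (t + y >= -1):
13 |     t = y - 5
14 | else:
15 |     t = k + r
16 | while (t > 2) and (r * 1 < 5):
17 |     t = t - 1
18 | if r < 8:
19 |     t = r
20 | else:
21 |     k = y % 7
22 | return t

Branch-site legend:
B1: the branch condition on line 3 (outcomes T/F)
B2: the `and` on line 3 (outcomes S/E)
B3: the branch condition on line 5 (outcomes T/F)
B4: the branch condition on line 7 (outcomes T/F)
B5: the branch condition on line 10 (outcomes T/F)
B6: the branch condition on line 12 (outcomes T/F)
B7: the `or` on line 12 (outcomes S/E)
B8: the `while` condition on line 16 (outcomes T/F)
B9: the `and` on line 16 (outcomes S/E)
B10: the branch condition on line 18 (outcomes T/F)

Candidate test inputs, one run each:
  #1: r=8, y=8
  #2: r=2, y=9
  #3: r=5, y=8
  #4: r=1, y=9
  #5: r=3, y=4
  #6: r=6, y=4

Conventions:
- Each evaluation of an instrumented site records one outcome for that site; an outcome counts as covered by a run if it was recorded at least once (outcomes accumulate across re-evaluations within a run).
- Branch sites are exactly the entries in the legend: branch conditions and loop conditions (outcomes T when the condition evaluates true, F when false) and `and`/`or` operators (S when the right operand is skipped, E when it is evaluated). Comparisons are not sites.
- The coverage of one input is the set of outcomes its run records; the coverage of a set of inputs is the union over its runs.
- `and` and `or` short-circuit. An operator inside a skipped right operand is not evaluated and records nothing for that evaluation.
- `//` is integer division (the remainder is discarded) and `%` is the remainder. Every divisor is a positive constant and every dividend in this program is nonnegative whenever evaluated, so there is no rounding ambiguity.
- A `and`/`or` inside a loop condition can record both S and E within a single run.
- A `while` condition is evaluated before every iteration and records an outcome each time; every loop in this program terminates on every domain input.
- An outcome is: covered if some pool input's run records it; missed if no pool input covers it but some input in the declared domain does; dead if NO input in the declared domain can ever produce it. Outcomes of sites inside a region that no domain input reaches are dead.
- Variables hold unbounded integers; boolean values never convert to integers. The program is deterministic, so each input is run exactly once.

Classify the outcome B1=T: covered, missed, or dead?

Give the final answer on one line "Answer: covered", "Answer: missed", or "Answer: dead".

B1=T is recorded by pool input(s) 1, 2, 3, 5, 6 -> covered

Answer: covered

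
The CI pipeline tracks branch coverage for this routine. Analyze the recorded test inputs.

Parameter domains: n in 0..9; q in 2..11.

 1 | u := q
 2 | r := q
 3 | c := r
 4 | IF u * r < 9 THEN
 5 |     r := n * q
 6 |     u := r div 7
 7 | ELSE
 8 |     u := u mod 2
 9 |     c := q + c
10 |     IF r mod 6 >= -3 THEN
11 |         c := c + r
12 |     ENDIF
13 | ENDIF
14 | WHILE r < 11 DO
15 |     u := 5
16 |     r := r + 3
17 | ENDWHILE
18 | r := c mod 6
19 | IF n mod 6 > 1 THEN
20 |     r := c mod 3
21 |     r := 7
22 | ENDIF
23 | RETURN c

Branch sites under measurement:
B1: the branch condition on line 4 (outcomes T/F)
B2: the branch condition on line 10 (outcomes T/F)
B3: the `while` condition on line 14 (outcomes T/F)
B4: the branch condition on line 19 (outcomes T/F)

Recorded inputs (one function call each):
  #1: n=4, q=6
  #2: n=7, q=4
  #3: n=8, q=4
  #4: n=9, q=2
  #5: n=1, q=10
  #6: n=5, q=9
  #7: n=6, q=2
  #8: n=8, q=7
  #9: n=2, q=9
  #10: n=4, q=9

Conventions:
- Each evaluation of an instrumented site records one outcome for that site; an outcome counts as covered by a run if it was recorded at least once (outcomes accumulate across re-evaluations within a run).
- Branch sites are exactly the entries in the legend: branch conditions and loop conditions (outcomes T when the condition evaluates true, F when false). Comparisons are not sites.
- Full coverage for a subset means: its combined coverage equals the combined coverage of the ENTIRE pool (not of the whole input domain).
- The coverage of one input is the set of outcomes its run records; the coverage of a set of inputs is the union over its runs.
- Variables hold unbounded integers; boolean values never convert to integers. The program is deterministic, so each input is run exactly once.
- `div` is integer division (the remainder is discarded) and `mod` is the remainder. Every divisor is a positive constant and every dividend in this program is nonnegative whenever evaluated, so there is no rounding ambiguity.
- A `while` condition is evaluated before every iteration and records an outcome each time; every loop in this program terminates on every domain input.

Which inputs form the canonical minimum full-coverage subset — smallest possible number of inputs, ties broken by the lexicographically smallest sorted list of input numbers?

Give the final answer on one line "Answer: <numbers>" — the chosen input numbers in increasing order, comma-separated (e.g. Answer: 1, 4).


test 1 (n=4, q=6) fires B1->F, B2->T, B3->T, B3->T, B3->F, B4->T; hits B1=F, B2=T, B3=T, B3=F, B4=T
test 2 (n=7, q=4) fires B1->F, B2->T, B3->T, B3->T, B3->T, B3->F, B4->F; hits B1=F, B2=T, B3=T, B3=F, B4=F
test 3 (n=8, q=4) fires B1->F, B2->T, B3->T, B3->T, B3->T, B3->F, B4->T; hits B1=F, B2=T, B3=T, B3=F, B4=T
test 4 (n=9, q=2) fires B1->T, B3->F, B4->T; hits B1=T, B3=F, B4=T
test 5 (n=1, q=10) fires B1->F, B2->T, B3->T, B3->F, B4->F; hits B1=F, B2=T, B3=T, B3=F, B4=F
test 6 (n=5, q=9) fires B1->F, B2->T, B3->T, B3->F, B4->T; hits B1=F, B2=T, B3=T, B3=F, B4=T
test 7 (n=6, q=2) fires B1->T, B3->F, B4->F; hits B1=T, B3=F, B4=F
test 8 (n=8, q=7) fires B1->F, B2->T, B3->T, B3->T, B3->F, B4->T; hits B1=F, B2=T, B3=T, B3=F, B4=T
test 9 (n=2, q=9) fires B1->F, B2->T, B3->T, B3->F, B4->T; hits B1=F, B2=T, B3=T, B3=F, B4=T
test 10 (n=4, q=9) fires B1->F, B2->T, B3->T, B3->F, B4->T; hits B1=F, B2=T, B3=T, B3=F, B4=T
pool-wide coverage (7 outcomes): B1=T, B1=F, B2=T, B3=T, B3=F, B4=T, B4=F
no size-1 subset reaches all 7 outcomes (best union: 5/7)
the canonical winner is {1, 7}: size 2, full 7-outcome coverage, earliest index list among size-2 covers
Answer: 1, 7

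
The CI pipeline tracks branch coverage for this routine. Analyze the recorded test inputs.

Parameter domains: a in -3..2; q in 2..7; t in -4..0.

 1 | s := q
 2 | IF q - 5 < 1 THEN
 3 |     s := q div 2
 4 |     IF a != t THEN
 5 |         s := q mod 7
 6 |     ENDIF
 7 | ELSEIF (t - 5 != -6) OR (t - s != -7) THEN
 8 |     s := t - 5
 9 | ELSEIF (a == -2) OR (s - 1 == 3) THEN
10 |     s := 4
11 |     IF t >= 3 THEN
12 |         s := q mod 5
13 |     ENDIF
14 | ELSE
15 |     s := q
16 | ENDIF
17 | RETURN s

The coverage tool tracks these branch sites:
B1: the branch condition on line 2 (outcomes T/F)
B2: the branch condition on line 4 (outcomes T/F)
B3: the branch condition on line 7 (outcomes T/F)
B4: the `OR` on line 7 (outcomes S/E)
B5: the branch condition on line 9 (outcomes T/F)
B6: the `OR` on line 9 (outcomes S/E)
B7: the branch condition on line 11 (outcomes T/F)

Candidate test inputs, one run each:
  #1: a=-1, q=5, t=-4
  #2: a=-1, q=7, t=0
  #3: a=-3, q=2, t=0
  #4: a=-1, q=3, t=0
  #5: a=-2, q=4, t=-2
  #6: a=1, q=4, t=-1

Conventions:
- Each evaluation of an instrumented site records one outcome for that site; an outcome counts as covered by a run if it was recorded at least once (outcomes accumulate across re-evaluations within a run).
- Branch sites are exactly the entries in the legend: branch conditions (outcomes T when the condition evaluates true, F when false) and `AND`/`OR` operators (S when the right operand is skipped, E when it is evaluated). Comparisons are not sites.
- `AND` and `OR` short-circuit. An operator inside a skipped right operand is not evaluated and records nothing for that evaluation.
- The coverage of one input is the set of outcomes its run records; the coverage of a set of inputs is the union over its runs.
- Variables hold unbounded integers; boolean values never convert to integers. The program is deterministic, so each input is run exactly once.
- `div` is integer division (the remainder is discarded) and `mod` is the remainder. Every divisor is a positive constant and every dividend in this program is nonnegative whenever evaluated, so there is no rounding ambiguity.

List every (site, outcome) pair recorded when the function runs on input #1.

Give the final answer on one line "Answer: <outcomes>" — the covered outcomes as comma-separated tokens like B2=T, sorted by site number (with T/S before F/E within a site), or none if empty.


Tracing the run of input #1 (a=-1, q=5, t=-4):
  B1->T, B2->T
collecting distinct outcomes: B1=T, B2=T
Answer: B1=T, B2=T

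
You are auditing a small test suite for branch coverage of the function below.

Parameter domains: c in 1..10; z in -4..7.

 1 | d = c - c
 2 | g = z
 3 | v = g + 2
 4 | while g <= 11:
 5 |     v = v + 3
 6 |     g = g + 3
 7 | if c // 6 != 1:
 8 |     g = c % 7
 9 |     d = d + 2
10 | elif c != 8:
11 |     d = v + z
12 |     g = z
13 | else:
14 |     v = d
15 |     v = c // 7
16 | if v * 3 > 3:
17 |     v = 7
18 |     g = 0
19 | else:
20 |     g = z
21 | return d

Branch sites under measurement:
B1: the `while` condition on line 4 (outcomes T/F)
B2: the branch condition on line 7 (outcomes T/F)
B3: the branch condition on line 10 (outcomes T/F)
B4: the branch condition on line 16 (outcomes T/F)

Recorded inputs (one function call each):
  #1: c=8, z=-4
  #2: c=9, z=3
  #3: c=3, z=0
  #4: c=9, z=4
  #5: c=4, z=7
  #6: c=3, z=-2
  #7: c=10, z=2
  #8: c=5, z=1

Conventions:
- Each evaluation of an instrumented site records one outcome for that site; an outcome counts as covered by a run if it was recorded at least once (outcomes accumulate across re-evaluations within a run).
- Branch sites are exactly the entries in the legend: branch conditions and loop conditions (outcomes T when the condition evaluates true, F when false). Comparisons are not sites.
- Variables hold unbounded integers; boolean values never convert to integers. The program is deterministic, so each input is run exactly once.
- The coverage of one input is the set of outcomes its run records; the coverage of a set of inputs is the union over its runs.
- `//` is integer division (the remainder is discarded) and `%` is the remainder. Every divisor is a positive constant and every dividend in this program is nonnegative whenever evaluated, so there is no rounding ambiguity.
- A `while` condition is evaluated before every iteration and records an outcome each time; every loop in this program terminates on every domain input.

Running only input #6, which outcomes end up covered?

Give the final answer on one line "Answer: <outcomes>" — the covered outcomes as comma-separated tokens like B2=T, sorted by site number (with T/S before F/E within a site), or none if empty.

Event log for input #6 (c=3, z=-2):
  B1->T, B1->T, B1->T, B1->T, B1->T, B1->F, B2->T, B4->T
deduplicating events, the covered set is: B1=T, B1=F, B2=T, B4=T

Answer: B1=T, B1=F, B2=T, B4=T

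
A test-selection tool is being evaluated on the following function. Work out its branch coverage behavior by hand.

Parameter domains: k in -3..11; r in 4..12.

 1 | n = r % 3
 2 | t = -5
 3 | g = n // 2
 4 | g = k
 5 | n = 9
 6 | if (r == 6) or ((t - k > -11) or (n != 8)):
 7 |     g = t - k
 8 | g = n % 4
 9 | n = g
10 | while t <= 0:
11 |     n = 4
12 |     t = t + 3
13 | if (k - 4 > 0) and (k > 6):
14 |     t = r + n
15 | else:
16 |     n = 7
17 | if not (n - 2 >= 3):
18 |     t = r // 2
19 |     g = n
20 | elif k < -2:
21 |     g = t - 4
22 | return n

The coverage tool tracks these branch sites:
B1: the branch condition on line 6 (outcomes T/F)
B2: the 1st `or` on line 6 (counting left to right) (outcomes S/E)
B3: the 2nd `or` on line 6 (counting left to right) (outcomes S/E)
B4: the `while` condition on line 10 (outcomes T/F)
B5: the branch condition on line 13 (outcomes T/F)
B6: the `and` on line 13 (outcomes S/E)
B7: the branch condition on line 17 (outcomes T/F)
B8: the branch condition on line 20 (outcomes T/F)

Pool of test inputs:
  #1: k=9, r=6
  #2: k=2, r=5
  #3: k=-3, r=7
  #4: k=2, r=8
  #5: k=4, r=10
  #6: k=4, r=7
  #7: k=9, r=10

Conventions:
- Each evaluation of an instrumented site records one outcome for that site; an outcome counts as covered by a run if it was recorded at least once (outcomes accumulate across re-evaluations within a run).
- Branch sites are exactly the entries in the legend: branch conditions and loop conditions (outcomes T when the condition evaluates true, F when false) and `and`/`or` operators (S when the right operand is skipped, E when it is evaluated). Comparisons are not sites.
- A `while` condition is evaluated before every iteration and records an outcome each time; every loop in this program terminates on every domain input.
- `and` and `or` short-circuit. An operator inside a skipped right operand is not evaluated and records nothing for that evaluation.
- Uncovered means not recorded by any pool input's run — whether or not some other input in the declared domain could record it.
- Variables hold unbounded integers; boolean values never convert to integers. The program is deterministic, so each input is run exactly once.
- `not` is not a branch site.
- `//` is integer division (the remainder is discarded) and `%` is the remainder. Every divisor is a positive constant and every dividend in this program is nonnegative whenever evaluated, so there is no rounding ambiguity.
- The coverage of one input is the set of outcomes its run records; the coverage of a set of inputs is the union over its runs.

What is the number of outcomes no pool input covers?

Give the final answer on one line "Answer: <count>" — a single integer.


input #1 (k=9, r=6): covers B1=T, B2=S, B4=T, B4=F, B5=T, B6=E, B7=T
input #2 (k=2, r=5): covers B1=T, B2=E, B3=S, B4=T, B4=F, B5=F, B6=S, B7=F, B8=F
input #3 (k=-3, r=7): covers B1=T, B2=E, B3=S, B4=T, B4=F, B5=F, B6=S, B7=F, B8=T
input #4 (k=2, r=8): covers B1=T, B2=E, B3=S, B4=T, B4=F, B5=F, B6=S, B7=F, B8=F
input #5 (k=4, r=10): covers B1=T, B2=E, B3=S, B4=T, B4=F, B5=F, B6=S, B7=F, B8=F
input #6 (k=4, r=7): covers B1=T, B2=E, B3=S, B4=T, B4=F, B5=F, B6=S, B7=F, B8=F
input #7 (k=9, r=10): covers B1=T, B2=E, B3=E, B4=T, B4=F, B5=T, B6=E, B7=T
union over the pool: B1=T, B2=S, B2=E, B3=S, B3=E, B4=T, B4=F, B5=T, B5=F, B6=S, B6=E, B7=T, B7=F, B8=T, B8=F
uncovered (1 of 16): B1=F
Answer: 1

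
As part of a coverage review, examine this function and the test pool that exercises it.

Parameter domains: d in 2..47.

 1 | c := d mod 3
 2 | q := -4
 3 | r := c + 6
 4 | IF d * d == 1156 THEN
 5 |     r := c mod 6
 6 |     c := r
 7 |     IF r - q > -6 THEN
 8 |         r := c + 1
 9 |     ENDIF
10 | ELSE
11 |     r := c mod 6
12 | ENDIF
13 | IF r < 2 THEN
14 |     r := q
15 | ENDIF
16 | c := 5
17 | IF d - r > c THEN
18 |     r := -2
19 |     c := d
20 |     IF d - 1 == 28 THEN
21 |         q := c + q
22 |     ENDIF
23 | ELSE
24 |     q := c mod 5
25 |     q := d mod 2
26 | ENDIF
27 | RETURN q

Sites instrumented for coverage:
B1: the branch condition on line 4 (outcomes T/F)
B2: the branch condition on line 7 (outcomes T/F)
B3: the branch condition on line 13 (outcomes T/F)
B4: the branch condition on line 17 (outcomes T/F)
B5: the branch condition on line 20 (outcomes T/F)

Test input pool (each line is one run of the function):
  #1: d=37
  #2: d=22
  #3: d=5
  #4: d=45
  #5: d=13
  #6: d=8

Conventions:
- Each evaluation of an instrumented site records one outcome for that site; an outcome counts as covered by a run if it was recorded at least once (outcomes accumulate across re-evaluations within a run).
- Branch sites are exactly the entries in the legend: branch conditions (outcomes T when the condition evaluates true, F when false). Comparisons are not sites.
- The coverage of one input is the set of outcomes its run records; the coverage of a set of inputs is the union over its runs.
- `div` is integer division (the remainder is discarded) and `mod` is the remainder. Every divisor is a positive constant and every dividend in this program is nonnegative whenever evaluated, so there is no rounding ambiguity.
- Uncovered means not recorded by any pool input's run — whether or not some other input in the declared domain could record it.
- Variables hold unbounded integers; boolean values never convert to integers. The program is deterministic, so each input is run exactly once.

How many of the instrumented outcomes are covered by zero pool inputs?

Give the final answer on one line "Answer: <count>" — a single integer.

input #1 (d=37): covers B1=F, B3=T, B4=T, B5=F
input #2 (d=22): covers B1=F, B3=T, B4=T, B5=F
input #3 (d=5): covers B1=F, B3=F, B4=F
input #4 (d=45): covers B1=F, B3=T, B4=T, B5=F
input #5 (d=13): covers B1=F, B3=T, B4=T, B5=F
input #6 (d=8): covers B1=F, B3=F, B4=T, B5=F
union over the pool: B1=F, B3=T, B3=F, B4=T, B4=F, B5=F
uncovered (4 of 10): B1=T, B2=T, B2=F, B5=T

Answer: 4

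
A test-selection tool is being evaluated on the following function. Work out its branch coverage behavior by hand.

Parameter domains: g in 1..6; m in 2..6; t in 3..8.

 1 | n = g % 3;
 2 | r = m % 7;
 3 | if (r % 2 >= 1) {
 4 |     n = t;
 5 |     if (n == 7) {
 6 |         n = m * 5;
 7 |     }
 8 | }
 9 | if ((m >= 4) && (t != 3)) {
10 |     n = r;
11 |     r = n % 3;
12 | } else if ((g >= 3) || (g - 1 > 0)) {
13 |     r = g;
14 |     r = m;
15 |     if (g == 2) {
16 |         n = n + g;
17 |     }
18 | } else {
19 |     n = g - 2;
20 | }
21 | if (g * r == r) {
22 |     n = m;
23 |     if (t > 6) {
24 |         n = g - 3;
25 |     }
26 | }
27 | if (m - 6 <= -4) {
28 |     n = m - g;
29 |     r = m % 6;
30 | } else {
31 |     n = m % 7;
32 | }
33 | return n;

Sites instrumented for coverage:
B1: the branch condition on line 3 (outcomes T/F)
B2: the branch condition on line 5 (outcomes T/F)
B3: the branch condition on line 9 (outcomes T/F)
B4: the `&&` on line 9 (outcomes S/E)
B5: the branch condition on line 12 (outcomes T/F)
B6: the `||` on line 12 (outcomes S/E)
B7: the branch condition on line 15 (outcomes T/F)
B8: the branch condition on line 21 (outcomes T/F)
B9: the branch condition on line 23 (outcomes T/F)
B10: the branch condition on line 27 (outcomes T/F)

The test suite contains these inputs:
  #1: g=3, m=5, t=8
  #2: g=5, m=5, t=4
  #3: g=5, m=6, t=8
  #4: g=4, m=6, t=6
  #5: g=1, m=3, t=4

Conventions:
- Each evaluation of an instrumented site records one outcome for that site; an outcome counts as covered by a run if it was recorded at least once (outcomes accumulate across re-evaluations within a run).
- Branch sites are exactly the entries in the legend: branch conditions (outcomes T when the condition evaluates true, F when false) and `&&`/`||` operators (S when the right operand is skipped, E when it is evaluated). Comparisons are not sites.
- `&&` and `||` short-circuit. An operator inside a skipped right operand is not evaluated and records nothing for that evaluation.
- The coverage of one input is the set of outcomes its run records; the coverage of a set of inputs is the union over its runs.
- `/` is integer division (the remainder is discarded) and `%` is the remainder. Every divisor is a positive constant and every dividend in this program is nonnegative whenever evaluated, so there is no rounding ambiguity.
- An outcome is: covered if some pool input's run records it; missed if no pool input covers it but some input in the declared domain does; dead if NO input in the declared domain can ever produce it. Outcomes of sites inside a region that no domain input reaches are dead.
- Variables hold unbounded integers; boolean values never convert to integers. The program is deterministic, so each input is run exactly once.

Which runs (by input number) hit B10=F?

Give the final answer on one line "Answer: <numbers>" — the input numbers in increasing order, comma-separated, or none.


input #1 (g=3, m=5, t=8): produces B10=F
input #2 (g=5, m=5, t=4): produces B10=F
input #3 (g=5, m=6, t=8): produces B10=F
input #4 (g=4, m=6, t=6): produces B10=F
input #5 (g=1, m=3, t=4): produces B10=F
Answer: 1, 2, 3, 4, 5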